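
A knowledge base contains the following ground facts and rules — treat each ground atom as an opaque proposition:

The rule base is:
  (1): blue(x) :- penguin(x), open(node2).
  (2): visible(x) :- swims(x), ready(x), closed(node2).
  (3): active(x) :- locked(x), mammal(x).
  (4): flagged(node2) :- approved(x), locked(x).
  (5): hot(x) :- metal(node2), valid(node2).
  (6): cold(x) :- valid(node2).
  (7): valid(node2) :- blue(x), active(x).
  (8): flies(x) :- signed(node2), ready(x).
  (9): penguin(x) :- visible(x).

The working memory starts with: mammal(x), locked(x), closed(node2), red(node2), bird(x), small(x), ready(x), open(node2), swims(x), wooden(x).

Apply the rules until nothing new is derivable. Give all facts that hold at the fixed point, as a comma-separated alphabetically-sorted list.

active(x), bird(x), blue(x), closed(node2), cold(x), locked(x), mammal(x), open(node2), penguin(x), ready(x), red(node2), small(x), swims(x), valid(node2), visible(x), wooden(x)

Round 1 fires (2), (3), giving visible(x), active(x).
Round 2 fires (9), giving penguin(x).
Round 3 fires (1), giving blue(x).
Round 4 fires (7), giving valid(node2).
Round 5 fires (6), giving cold(x).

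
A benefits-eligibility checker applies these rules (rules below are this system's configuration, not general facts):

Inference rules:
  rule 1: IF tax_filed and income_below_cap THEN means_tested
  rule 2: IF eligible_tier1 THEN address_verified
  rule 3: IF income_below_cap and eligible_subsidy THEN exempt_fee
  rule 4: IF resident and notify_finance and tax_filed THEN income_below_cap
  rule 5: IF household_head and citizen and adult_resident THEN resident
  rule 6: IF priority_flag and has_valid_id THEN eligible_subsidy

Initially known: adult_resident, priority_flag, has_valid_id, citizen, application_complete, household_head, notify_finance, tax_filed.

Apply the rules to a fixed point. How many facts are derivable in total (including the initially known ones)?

Round 1: rule 5 [IF household_head and citizen and adult_resident THEN resident]; rule 6 [IF priority_flag and has_valid_id THEN eligible_subsidy]. Adds resident, eligible_subsidy.
Round 2: rule 4 [IF resident and notify_finance and tax_filed THEN income_below_cap]. Adds income_below_cap.
Round 3: rule 1 [IF tax_filed and income_below_cap THEN means_tested]; rule 3 [IF income_below_cap and eligible_subsidy THEN exempt_fee]. Adds means_tested, exempt_fee.
Closure: {adult_resident, application_complete, citizen, eligible_subsidy, exempt_fee, has_valid_id, household_head, income_below_cap, means_tested, notify_finance, priority_flag, resident, tax_filed} — 13 facts.

13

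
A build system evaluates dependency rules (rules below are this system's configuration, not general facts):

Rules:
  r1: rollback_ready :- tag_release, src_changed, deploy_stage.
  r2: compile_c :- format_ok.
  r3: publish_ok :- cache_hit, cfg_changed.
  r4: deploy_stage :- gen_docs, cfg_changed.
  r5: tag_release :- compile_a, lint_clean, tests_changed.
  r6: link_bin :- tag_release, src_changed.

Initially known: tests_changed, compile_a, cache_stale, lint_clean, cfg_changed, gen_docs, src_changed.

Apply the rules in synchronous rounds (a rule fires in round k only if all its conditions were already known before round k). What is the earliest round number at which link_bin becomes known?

2

Round 1 — r4, r5, derive deploy_stage, tag_release.
Round 2 — r1, r6, derive rollback_ready, link_bin.
link_bin first appears in round 2.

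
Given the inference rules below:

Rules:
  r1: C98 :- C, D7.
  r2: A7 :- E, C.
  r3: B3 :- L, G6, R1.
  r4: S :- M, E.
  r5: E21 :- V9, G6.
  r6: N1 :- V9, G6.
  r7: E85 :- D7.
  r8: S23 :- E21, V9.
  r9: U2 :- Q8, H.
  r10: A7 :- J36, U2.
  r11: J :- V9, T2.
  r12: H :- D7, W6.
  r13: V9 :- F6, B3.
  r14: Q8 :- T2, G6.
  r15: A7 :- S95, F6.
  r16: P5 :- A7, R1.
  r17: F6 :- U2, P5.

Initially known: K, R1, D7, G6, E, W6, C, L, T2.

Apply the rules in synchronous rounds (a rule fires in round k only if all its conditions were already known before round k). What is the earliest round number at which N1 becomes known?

Round 1: r1 [C98 :- C, D7.]; r2 [A7 :- E, C.]; r3 [B3 :- L, G6, R1.]; r7 [E85 :- D7.]; r12 [H :- D7, W6.]; r14 [Q8 :- T2, G6.]. Adds C98, A7, B3, E85, H, Q8.
Round 2: r9 [U2 :- Q8, H.]; r16 [P5 :- A7, R1.]. Adds U2, P5.
Round 3: r17 [F6 :- U2, P5.]. Adds F6.
Round 4: r13 [V9 :- F6, B3.]. Adds V9.
Round 5: r5 [E21 :- V9, G6.]; r6 [N1 :- V9, G6.]; r11 [J :- V9, T2.]. Adds E21, N1, J.
N1 first appears in round 5.

5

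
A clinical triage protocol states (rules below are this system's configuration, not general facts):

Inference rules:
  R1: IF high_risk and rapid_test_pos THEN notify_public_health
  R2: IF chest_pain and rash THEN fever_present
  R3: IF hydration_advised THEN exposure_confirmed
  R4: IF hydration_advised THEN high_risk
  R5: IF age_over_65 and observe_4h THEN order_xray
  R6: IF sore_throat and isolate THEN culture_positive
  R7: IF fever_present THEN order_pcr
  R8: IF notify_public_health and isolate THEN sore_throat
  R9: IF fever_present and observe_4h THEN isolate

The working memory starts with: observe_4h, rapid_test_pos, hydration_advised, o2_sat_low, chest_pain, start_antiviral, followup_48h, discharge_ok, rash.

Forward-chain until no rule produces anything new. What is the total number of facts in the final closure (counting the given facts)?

Round 1 fires R2, R3, R4, giving fever_present, exposure_confirmed, high_risk.
Round 2 fires R1, R7, R9, giving notify_public_health, order_pcr, isolate.
Round 3 fires R8, giving sore_throat.
Round 4 fires R6, giving culture_positive.
Closure: {chest_pain, culture_positive, discharge_ok, exposure_confirmed, fever_present, followup_48h, high_risk, hydration_advised, isolate, notify_public_health, o2_sat_low, observe_4h, order_pcr, rapid_test_pos, rash, sore_throat, start_antiviral} — 17 facts.

17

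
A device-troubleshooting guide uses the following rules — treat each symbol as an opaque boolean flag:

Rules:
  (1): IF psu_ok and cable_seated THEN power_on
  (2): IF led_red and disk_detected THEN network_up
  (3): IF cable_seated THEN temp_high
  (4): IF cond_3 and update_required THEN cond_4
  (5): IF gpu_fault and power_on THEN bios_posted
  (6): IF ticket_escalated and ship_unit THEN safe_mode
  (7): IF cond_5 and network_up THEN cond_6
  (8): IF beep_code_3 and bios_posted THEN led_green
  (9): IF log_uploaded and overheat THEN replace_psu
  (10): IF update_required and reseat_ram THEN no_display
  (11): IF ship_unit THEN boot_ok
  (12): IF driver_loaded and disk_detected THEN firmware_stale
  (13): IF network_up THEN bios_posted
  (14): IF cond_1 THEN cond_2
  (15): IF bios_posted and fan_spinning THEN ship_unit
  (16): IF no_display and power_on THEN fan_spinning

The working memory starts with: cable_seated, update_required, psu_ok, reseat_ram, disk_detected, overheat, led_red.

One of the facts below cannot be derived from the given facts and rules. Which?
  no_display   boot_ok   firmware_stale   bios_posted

[1] (1) [IF psu_ok and cable_seated THEN power_on]; (2) [IF led_red and disk_detected THEN network_up]; (3) [IF cable_seated THEN temp_high]; (10) [IF update_required and reseat_ram THEN no_display]. ⇒ new: power_on, network_up, temp_high, no_display.
[2] (13) [IF network_up THEN bios_posted]; (16) [IF no_display and power_on THEN fan_spinning]. ⇒ new: bios_posted, fan_spinning.
[3] (15) [IF bios_posted and fan_spinning THEN ship_unit]. ⇒ new: ship_unit.
[4] (11) [IF ship_unit THEN boot_ok]. ⇒ new: boot_ok.
Derived: no_display (round 1), bios_posted (round 2), boot_ok (round 4). firmware_stale never appears in any round.

firmware_stale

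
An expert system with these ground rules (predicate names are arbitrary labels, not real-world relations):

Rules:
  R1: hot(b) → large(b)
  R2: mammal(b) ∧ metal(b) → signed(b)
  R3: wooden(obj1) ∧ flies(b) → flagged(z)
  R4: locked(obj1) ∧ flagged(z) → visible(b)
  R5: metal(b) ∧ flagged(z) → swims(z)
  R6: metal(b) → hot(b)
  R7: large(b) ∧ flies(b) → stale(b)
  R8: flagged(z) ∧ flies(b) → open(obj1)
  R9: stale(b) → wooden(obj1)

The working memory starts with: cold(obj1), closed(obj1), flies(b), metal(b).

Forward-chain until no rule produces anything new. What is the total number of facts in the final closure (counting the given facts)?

11

Round 1 fires R6, giving hot(b).
Round 2 fires R1, giving large(b).
Round 3 fires R7, giving stale(b).
Round 4 fires R9, giving wooden(obj1).
Round 5 fires R3, giving flagged(z).
Round 6 fires R5, R8, giving swims(z), open(obj1).
Closure: {closed(obj1), cold(obj1), flagged(z), flies(b), hot(b), large(b), metal(b), open(obj1), stale(b), swims(z), wooden(obj1)} — 11 facts.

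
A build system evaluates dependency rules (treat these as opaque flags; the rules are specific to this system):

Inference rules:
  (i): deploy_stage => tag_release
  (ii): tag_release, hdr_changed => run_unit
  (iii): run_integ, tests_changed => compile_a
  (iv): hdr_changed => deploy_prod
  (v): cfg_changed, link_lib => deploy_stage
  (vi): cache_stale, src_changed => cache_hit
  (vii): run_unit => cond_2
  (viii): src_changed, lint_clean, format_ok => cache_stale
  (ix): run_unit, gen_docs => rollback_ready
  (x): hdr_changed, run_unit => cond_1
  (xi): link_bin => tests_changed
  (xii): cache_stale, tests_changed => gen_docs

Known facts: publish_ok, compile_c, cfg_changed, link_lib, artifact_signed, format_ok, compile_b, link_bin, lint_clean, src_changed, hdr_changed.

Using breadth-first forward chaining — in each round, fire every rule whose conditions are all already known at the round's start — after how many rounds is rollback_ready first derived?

4

Round 1 fires (iv), (v), (viii), (xi), giving deploy_prod, deploy_stage, cache_stale, tests_changed.
Round 2 fires (i), (vi), (xii), giving tag_release, cache_hit, gen_docs.
Round 3 fires (ii), giving run_unit.
Round 4 fires (vii), (ix), (x), giving cond_2, rollback_ready, cond_1.
rollback_ready first appears in round 4.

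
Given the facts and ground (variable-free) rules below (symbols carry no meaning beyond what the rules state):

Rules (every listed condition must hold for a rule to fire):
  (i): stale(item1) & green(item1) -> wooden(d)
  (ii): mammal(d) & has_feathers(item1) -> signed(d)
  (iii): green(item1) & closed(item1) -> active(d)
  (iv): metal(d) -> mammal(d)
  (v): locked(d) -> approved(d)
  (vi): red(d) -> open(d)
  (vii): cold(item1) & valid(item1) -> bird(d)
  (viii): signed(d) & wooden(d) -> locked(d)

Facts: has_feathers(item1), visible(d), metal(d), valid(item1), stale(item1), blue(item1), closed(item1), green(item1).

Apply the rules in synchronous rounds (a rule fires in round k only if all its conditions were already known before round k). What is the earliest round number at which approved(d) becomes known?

Round 1: (i) [stale(item1) & green(item1) -> wooden(d)]; (iii) [green(item1) & closed(item1) -> active(d)]; (iv) [metal(d) -> mammal(d)]. New: wooden(d), active(d), mammal(d).
Round 2: (ii) [mammal(d) & has_feathers(item1) -> signed(d)]. New: signed(d).
Round 3: (viii) [signed(d) & wooden(d) -> locked(d)]. New: locked(d).
Round 4: (v) [locked(d) -> approved(d)]. New: approved(d).
approved(d) first appears in round 4.

4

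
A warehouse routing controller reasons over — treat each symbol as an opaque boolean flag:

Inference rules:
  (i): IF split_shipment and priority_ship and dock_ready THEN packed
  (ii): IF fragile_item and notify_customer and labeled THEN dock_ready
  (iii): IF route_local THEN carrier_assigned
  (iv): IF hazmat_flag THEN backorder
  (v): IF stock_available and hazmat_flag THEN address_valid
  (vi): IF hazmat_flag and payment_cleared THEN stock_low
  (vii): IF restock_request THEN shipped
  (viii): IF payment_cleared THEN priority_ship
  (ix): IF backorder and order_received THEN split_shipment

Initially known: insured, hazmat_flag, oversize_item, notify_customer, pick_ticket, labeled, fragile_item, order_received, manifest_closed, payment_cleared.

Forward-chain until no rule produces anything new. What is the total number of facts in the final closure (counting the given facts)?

16

Round 1 fires (ii), (iv), (vi), (viii), giving dock_ready, backorder, stock_low, priority_ship.
Round 2 fires (ix), giving split_shipment.
Round 3 fires (i), giving packed.
Closure: {backorder, dock_ready, fragile_item, hazmat_flag, insured, labeled, manifest_closed, notify_customer, order_received, oversize_item, packed, payment_cleared, pick_ticket, priority_ship, split_shipment, stock_low} — 16 facts.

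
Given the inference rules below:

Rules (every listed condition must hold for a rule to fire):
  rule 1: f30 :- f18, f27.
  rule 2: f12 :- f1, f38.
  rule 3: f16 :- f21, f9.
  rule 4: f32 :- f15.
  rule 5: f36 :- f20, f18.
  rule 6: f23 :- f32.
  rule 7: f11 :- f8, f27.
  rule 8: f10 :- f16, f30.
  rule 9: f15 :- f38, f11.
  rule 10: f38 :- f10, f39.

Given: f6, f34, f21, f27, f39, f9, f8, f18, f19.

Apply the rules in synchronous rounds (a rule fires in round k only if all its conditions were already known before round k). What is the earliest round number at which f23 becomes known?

6

Round 1: rule 1 [f30 :- f18, f27.]; rule 3 [f16 :- f21, f9.]; rule 7 [f11 :- f8, f27.]. New: f30, f16, f11.
Round 2: rule 8 [f10 :- f16, f30.]. New: f10.
Round 3: rule 10 [f38 :- f10, f39.]. New: f38.
Round 4: rule 9 [f15 :- f38, f11.]. New: f15.
Round 5: rule 4 [f32 :- f15.]. New: f32.
Round 6: rule 6 [f23 :- f32.]. New: f23.
f23 first appears in round 6.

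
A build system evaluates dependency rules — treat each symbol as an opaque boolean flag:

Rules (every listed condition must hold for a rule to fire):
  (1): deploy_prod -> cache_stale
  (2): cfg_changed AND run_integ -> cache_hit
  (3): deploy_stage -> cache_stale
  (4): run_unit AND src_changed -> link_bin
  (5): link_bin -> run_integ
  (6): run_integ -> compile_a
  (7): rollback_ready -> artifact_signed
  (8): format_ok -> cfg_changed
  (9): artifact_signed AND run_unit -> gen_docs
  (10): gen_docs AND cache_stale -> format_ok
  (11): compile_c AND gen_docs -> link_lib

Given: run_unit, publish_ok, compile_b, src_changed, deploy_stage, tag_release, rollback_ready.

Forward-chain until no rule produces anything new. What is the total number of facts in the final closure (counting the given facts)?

16

[1] (3) [deploy_stage -> cache_stale]; (4) [run_unit AND src_changed -> link_bin]; (7) [rollback_ready -> artifact_signed]. ⇒ new: cache_stale, link_bin, artifact_signed.
[2] (5) [link_bin -> run_integ]; (9) [artifact_signed AND run_unit -> gen_docs]. ⇒ new: run_integ, gen_docs.
[3] (6) [run_integ -> compile_a]; (10) [gen_docs AND cache_stale -> format_ok]. ⇒ new: compile_a, format_ok.
[4] (8) [format_ok -> cfg_changed]. ⇒ new: cfg_changed.
[5] (2) [cfg_changed AND run_integ -> cache_hit]. ⇒ new: cache_hit.
Closure: {artifact_signed, cache_hit, cache_stale, cfg_changed, compile_a, compile_b, deploy_stage, format_ok, gen_docs, link_bin, publish_ok, rollback_ready, run_integ, run_unit, src_changed, tag_release} — 16 facts.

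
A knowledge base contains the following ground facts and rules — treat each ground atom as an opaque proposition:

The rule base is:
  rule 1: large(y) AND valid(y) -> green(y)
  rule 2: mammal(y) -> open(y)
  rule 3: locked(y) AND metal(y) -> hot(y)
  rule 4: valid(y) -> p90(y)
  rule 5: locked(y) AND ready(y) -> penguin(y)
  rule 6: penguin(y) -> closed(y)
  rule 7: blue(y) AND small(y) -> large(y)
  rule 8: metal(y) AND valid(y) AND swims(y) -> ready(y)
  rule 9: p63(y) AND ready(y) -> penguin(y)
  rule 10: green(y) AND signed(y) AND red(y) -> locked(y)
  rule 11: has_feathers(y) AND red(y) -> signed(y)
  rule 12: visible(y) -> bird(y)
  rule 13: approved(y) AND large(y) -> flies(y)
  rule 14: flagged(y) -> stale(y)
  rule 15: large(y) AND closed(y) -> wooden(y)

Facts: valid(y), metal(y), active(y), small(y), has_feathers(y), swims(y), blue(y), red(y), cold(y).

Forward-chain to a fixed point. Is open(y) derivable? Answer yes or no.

no

Round 1: rule 4 [valid(y) -> p90(y)]; rule 7 [blue(y) AND small(y) -> large(y)]; rule 8 [metal(y) AND valid(y) AND swims(y) -> ready(y)]; rule 11 [has_feathers(y) AND red(y) -> signed(y)]. Adds p90(y), large(y), ready(y), signed(y).
Round 2: rule 1 [large(y) AND valid(y) -> green(y)]. Adds green(y).
Round 3: rule 10 [green(y) AND signed(y) AND red(y) -> locked(y)]. Adds locked(y).
Round 4: rule 3 [locked(y) AND metal(y) -> hot(y)]; rule 5 [locked(y) AND ready(y) -> penguin(y)]. Adds hot(y), penguin(y).
Round 5: rule 6 [penguin(y) -> closed(y)]. Adds closed(y).
Round 6: rule 15 [large(y) AND closed(y) -> wooden(y)]. Adds wooden(y).
Fixed point reached. open(y) is concluded only by rule 2; rule 2 needs mammal(y) (never derived).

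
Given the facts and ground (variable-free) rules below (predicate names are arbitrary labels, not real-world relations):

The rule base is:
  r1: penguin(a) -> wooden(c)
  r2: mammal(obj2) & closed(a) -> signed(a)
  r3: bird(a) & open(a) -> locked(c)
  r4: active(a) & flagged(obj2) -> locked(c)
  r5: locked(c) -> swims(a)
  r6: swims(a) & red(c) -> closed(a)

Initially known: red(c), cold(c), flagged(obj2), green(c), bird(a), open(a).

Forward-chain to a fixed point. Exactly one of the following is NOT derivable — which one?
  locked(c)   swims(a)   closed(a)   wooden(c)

wooden(c)

[1] r3 [bird(a) & open(a) -> locked(c)]. ⇒ new: locked(c).
[2] r5 [locked(c) -> swims(a)]. ⇒ new: swims(a).
[3] r6 [swims(a) & red(c) -> closed(a)]. ⇒ new: closed(a).
Derived: locked(c) (round 1), swims(a) (round 2), closed(a) (round 3). wooden(c) never appears in any round.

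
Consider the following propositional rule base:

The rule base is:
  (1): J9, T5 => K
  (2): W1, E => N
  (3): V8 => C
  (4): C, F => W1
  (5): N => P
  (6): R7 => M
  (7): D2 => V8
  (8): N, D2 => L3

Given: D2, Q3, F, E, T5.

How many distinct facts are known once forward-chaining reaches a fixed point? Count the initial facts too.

11

[1] (7) [D2 => V8]. ⇒ new: V8.
[2] (3) [V8 => C]. ⇒ new: C.
[3] (4) [C, F => W1]. ⇒ new: W1.
[4] (2) [W1, E => N]. ⇒ new: N.
[5] (5) [N => P]; (8) [N, D2 => L3]. ⇒ new: P, L3.
Closure: {C, D2, E, F, L3, N, P, Q3, T5, V8, W1} — 11 facts.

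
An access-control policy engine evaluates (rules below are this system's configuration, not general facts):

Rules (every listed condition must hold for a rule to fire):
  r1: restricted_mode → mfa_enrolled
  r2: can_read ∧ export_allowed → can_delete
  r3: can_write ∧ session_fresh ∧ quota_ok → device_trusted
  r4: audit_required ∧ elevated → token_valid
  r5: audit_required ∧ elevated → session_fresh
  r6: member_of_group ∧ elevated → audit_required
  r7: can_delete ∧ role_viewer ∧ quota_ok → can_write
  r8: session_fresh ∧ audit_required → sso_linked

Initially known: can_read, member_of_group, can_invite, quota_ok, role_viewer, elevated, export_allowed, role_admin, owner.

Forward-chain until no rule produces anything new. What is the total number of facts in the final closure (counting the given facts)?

Round 1 — r2, r6, derive can_delete, audit_required.
Round 2 — r4, r5, r7, derive token_valid, session_fresh, can_write.
Round 3 — r3, r8, derive device_trusted, sso_linked.
Closure: {audit_required, can_delete, can_invite, can_read, can_write, device_trusted, elevated, export_allowed, member_of_group, owner, quota_ok, role_admin, role_viewer, session_fresh, sso_linked, token_valid} — 16 facts.

16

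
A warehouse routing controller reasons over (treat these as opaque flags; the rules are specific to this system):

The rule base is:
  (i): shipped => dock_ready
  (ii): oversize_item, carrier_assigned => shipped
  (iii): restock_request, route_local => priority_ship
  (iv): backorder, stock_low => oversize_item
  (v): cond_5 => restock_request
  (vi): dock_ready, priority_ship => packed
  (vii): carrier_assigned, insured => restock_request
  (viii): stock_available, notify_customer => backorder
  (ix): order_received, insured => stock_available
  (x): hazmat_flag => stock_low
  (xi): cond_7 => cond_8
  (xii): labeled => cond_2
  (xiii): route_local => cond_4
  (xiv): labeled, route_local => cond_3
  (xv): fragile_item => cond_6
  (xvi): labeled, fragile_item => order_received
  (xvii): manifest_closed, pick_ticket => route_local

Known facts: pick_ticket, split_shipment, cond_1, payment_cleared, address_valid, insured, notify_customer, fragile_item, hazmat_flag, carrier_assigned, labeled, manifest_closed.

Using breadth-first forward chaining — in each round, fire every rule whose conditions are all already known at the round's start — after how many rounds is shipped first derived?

5

Round 1 fires (vii), (x), (xii), (xv), (xvi), (xvii), giving restock_request, stock_low, cond_2, cond_6, order_received, route_local.
Round 2 fires (iii), (ix), (xiii), (xiv), giving priority_ship, stock_available, cond_4, cond_3.
Round 3 fires (viii), giving backorder.
Round 4 fires (iv), giving oversize_item.
Round 5 fires (ii), giving shipped.
shipped first appears in round 5.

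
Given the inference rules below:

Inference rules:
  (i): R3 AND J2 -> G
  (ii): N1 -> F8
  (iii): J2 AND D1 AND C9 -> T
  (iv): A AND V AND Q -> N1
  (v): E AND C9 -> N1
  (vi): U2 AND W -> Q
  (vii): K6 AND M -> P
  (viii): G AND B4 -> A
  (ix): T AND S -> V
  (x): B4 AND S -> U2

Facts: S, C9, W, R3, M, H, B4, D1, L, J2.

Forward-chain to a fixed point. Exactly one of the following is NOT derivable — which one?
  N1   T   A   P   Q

P

[1] (i) [R3 AND J2 -> G]; (iii) [J2 AND D1 AND C9 -> T]; (x) [B4 AND S -> U2]. ⇒ new: G, T, U2.
[2] (vi) [U2 AND W -> Q]; (viii) [G AND B4 -> A]; (ix) [T AND S -> V]. ⇒ new: Q, A, V.
[3] (iv) [A AND V AND Q -> N1]. ⇒ new: N1.
[4] (ii) [N1 -> F8]. ⇒ new: F8.
Derived: Q (round 2), A (round 2), N1 (round 3), T (round 1). P never appears in any round.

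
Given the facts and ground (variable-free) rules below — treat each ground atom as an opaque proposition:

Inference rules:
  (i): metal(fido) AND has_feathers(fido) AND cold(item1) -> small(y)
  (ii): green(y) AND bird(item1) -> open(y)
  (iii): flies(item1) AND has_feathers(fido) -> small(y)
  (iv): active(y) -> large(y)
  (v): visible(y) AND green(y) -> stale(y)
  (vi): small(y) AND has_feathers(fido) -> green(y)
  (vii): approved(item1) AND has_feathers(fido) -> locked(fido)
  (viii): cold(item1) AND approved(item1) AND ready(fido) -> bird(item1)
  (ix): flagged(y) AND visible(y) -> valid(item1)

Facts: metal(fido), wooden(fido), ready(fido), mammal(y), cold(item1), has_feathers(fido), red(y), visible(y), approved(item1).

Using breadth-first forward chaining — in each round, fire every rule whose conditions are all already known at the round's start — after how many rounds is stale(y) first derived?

3

Round 1 — (i), (vii), (viii), derive small(y), locked(fido), bird(item1).
Round 2 — (vi), derive green(y).
Round 3 — (ii), (v), derive open(y), stale(y).
stale(y) first appears in round 3.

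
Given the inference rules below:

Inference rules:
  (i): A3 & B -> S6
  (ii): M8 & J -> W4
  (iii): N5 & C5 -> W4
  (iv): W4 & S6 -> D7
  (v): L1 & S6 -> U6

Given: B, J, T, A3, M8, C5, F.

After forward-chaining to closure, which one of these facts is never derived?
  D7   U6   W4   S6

Round 1: (i) [A3 & B -> S6]; (ii) [M8 & J -> W4]. Adds S6, W4.
Round 2: (iv) [W4 & S6 -> D7]. Adds D7.
Derived: D7 (round 2), S6 (round 1), W4 (round 1). U6 never appears in any round.

U6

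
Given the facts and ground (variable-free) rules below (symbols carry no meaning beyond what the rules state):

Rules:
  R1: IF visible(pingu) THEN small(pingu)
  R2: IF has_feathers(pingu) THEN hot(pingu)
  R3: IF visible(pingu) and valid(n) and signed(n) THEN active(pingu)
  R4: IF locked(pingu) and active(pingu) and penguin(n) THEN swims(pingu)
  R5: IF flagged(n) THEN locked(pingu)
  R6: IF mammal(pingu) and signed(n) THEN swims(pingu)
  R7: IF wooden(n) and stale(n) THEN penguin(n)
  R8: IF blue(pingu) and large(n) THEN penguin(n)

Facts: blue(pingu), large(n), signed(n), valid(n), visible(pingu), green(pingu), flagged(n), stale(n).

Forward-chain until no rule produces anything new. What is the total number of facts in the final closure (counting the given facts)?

Round 1 — R1, R3, R5, R8, derive small(pingu), active(pingu), locked(pingu), penguin(n).
Round 2 — R4, derive swims(pingu).
Closure: {active(pingu), blue(pingu), flagged(n), green(pingu), large(n), locked(pingu), penguin(n), signed(n), small(pingu), stale(n), swims(pingu), valid(n), visible(pingu)} — 13 facts.

13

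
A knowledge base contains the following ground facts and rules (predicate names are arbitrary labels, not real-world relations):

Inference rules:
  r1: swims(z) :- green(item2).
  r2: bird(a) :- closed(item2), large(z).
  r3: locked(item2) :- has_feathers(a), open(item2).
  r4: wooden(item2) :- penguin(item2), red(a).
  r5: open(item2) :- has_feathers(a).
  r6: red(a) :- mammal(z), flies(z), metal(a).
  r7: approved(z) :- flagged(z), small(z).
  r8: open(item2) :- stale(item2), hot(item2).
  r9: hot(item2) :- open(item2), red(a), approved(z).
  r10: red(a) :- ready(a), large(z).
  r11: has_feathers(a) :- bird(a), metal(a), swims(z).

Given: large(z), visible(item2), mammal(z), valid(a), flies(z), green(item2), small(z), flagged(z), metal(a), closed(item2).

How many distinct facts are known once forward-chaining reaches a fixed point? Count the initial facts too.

18

Round 1 — r1, r2, r6, r7, derive swims(z), bird(a), red(a), approved(z).
Round 2 — r11, derive has_feathers(a).
Round 3 — r5, derive open(item2).
Round 4 — r3, r9, derive locked(item2), hot(item2).
Closure: {approved(z), bird(a), closed(item2), flagged(z), flies(z), green(item2), has_feathers(a), hot(item2), large(z), locked(item2), mammal(z), metal(a), open(item2), red(a), small(z), swims(z), valid(a), visible(item2)} — 18 facts.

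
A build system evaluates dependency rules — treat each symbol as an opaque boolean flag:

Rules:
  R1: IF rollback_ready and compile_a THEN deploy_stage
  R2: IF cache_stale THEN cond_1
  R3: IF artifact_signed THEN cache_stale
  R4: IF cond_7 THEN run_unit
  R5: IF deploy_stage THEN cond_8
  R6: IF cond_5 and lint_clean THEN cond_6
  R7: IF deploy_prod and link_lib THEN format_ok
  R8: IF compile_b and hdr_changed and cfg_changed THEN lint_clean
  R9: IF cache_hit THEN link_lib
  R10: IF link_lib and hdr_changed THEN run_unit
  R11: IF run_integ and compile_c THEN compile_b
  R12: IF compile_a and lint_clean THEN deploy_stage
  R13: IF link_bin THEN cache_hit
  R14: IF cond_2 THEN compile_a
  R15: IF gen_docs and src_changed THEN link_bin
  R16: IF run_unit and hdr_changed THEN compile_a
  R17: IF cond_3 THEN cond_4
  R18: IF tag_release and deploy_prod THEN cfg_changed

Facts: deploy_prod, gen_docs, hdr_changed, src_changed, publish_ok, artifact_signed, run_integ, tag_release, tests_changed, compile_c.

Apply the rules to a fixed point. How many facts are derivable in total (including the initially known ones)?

[1] R3 [IF artifact_signed THEN cache_stale]; R11 [IF run_integ and compile_c THEN compile_b]; R15 [IF gen_docs and src_changed THEN link_bin]; R18 [IF tag_release and deploy_prod THEN cfg_changed]. ⇒ new: cache_stale, compile_b, link_bin, cfg_changed.
[2] R2 [IF cache_stale THEN cond_1]; R8 [IF compile_b and hdr_changed and cfg_changed THEN lint_clean]; R13 [IF link_bin THEN cache_hit]. ⇒ new: cond_1, lint_clean, cache_hit.
[3] R9 [IF cache_hit THEN link_lib]. ⇒ new: link_lib.
[4] R7 [IF deploy_prod and link_lib THEN format_ok]; R10 [IF link_lib and hdr_changed THEN run_unit]. ⇒ new: format_ok, run_unit.
[5] R16 [IF run_unit and hdr_changed THEN compile_a]. ⇒ new: compile_a.
[6] R12 [IF compile_a and lint_clean THEN deploy_stage]. ⇒ new: deploy_stage.
[7] R5 [IF deploy_stage THEN cond_8]. ⇒ new: cond_8.
Closure: {artifact_signed, cache_hit, cache_stale, cfg_changed, compile_a, compile_b, compile_c, cond_1, cond_8, deploy_prod, deploy_stage, format_ok, gen_docs, hdr_changed, link_bin, link_lib, lint_clean, publish_ok, run_integ, run_unit, src_changed, tag_release, tests_changed} — 23 facts.

23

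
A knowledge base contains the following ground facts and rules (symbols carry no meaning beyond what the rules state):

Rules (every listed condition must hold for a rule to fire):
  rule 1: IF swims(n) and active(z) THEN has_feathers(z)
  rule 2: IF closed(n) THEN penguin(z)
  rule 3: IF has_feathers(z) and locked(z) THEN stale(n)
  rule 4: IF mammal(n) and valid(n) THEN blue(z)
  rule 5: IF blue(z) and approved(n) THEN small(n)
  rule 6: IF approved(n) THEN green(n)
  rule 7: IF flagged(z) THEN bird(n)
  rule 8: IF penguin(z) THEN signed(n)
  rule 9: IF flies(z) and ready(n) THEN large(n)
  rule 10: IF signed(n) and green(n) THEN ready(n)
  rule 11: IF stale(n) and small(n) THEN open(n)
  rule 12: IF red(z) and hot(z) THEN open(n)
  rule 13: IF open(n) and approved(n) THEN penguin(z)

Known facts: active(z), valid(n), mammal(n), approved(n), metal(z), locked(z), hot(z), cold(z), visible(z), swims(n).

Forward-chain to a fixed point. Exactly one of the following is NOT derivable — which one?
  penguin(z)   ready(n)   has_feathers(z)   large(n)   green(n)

Round 1: rule 1 [IF swims(n) and active(z) THEN has_feathers(z)]; rule 4 [IF mammal(n) and valid(n) THEN blue(z)]; rule 6 [IF approved(n) THEN green(n)]. New: has_feathers(z), blue(z), green(n).
Round 2: rule 3 [IF has_feathers(z) and locked(z) THEN stale(n)]; rule 5 [IF blue(z) and approved(n) THEN small(n)]. New: stale(n), small(n).
Round 3: rule 11 [IF stale(n) and small(n) THEN open(n)]. New: open(n).
Round 4: rule 13 [IF open(n) and approved(n) THEN penguin(z)]. New: penguin(z).
Round 5: rule 8 [IF penguin(z) THEN signed(n)]. New: signed(n).
Round 6: rule 10 [IF signed(n) and green(n) THEN ready(n)]. New: ready(n).
Derived: penguin(z) (round 4), green(n) (round 1), has_feathers(z) (round 1), ready(n) (round 6). large(n) never appears in any round.

large(n)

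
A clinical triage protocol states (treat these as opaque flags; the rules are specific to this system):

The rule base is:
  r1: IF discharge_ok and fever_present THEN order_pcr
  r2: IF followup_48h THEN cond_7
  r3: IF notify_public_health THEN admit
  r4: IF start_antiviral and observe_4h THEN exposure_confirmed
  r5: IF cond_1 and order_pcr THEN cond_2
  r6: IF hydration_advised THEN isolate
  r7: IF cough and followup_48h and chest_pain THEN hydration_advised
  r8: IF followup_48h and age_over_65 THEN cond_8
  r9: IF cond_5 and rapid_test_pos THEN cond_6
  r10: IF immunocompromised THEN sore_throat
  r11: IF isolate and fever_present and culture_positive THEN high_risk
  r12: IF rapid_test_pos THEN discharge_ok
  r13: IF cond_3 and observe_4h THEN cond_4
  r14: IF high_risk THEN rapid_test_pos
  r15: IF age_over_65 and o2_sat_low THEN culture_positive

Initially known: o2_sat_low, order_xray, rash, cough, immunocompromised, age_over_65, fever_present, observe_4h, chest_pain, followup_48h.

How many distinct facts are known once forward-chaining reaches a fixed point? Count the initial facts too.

Round 1: r2 [IF followup_48h THEN cond_7]; r7 [IF cough and followup_48h and chest_pain THEN hydration_advised]; r8 [IF followup_48h and age_over_65 THEN cond_8]; r10 [IF immunocompromised THEN sore_throat]; r15 [IF age_over_65 and o2_sat_low THEN culture_positive]. Adds cond_7, hydration_advised, cond_8, sore_throat, culture_positive.
Round 2: r6 [IF hydration_advised THEN isolate]. Adds isolate.
Round 3: r11 [IF isolate and fever_present and culture_positive THEN high_risk]. Adds high_risk.
Round 4: r14 [IF high_risk THEN rapid_test_pos]. Adds rapid_test_pos.
Round 5: r12 [IF rapid_test_pos THEN discharge_ok]. Adds discharge_ok.
Round 6: r1 [IF discharge_ok and fever_present THEN order_pcr]. Adds order_pcr.
Closure: {age_over_65, chest_pain, cond_7, cond_8, cough, culture_positive, discharge_ok, fever_present, followup_48h, high_risk, hydration_advised, immunocompromised, isolate, o2_sat_low, observe_4h, order_pcr, order_xray, rapid_test_pos, rash, sore_throat} — 20 facts.

20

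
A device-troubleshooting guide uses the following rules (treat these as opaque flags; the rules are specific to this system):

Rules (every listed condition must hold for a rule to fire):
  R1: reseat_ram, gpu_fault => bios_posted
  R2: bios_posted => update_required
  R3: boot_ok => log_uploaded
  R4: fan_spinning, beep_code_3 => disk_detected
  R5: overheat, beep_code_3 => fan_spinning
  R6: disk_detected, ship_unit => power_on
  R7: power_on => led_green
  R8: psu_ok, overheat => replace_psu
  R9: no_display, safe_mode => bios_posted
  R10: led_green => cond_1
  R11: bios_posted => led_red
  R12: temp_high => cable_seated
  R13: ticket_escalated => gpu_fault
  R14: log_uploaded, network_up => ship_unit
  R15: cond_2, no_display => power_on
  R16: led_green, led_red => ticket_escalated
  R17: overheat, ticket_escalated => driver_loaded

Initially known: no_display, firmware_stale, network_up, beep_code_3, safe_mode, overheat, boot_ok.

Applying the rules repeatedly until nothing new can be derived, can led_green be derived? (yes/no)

Round 1 — R3, R5, R9, derive log_uploaded, fan_spinning, bios_posted.
Round 2 — R2, R4, R11, R14, derive update_required, disk_detected, led_red, ship_unit.
Round 3 — R6, derive power_on.
Round 4 — R7, derive led_green.
Round 5 — R10, R16, derive cond_1, ticket_escalated.
Round 6 — R13, R17, derive gpu_fault, driver_loaded.
led_green appears in round 4, so it is derivable.

yes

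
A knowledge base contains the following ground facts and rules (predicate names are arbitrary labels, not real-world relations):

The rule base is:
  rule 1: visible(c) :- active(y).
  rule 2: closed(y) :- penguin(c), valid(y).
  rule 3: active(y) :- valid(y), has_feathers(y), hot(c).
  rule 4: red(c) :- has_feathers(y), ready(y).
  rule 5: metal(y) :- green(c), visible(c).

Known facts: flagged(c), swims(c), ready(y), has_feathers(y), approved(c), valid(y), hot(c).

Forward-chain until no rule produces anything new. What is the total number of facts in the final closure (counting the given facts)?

Round 1: rule 3 [active(y) :- valid(y), has_feathers(y), hot(c).]; rule 4 [red(c) :- has_feathers(y), ready(y).]. Adds active(y), red(c).
Round 2: rule 1 [visible(c) :- active(y).]. Adds visible(c).
Closure: {active(y), approved(c), flagged(c), has_feathers(y), hot(c), ready(y), red(c), swims(c), valid(y), visible(c)} — 10 facts.

10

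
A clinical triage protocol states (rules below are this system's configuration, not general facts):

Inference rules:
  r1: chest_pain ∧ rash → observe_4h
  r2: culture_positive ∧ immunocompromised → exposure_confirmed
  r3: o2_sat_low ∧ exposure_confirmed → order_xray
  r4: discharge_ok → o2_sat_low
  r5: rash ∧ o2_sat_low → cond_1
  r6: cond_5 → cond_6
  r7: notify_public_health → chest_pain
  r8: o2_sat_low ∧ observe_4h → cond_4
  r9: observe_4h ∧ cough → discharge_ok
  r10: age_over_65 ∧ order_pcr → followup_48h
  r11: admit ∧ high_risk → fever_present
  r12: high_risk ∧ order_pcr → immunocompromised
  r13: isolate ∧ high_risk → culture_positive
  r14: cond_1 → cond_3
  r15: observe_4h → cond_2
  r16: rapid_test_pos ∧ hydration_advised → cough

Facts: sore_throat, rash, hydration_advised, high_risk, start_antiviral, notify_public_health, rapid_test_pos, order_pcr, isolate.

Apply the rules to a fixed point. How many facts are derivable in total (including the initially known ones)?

22

Round 1: r7 [notify_public_health → chest_pain]; r12 [high_risk ∧ order_pcr → immunocompromised]; r13 [isolate ∧ high_risk → culture_positive]; r16 [rapid_test_pos ∧ hydration_advised → cough]. Adds chest_pain, immunocompromised, culture_positive, cough.
Round 2: r1 [chest_pain ∧ rash → observe_4h]; r2 [culture_positive ∧ immunocompromised → exposure_confirmed]. Adds observe_4h, exposure_confirmed.
Round 3: r9 [observe_4h ∧ cough → discharge_ok]; r15 [observe_4h → cond_2]. Adds discharge_ok, cond_2.
Round 4: r4 [discharge_ok → o2_sat_low]. Adds o2_sat_low.
Round 5: r3 [o2_sat_low ∧ exposure_confirmed → order_xray]; r5 [rash ∧ o2_sat_low → cond_1]; r8 [o2_sat_low ∧ observe_4h → cond_4]. Adds order_xray, cond_1, cond_4.
Round 6: r14 [cond_1 → cond_3]. Adds cond_3.
Closure: {chest_pain, cond_1, cond_2, cond_3, cond_4, cough, culture_positive, discharge_ok, exposure_confirmed, high_risk, hydration_advised, immunocompromised, isolate, notify_public_health, o2_sat_low, observe_4h, order_pcr, order_xray, rapid_test_pos, rash, sore_throat, start_antiviral} — 22 facts.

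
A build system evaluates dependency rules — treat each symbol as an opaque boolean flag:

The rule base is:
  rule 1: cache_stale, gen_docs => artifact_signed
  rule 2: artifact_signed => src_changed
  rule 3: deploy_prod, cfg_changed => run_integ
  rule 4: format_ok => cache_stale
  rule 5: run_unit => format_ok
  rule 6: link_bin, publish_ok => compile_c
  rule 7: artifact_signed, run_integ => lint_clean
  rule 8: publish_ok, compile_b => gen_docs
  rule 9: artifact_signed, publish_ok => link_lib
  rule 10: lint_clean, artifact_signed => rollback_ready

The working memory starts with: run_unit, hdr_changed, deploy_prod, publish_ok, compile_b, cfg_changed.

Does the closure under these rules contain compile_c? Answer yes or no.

no

[1] rule 3 [deploy_prod, cfg_changed => run_integ]; rule 5 [run_unit => format_ok]; rule 8 [publish_ok, compile_b => gen_docs]. ⇒ new: run_integ, format_ok, gen_docs.
[2] rule 4 [format_ok => cache_stale]. ⇒ new: cache_stale.
[3] rule 1 [cache_stale, gen_docs => artifact_signed]. ⇒ new: artifact_signed.
[4] rule 2 [artifact_signed => src_changed]; rule 7 [artifact_signed, run_integ => lint_clean]; rule 9 [artifact_signed, publish_ok => link_lib]. ⇒ new: src_changed, lint_clean, link_lib.
[5] rule 10 [lint_clean, artifact_signed => rollback_ready]. ⇒ new: rollback_ready.
Fixed point reached. compile_c is concluded only by rule 6; rule 6 needs link_bin (never derived).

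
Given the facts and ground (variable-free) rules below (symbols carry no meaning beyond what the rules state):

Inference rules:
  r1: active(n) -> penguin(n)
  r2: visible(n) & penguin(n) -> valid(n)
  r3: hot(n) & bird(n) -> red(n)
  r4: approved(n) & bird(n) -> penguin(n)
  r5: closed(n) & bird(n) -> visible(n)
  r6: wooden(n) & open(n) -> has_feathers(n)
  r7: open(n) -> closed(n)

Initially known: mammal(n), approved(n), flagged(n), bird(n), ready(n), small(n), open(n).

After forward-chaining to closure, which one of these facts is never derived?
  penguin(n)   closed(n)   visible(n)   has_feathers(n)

Round 1 — r4, r7, derive penguin(n), closed(n).
Round 2 — r5, derive visible(n).
Round 3 — r2, derive valid(n).
Derived: penguin(n) (round 1), closed(n) (round 1), visible(n) (round 2). has_feathers(n) never appears in any round.

has_feathers(n)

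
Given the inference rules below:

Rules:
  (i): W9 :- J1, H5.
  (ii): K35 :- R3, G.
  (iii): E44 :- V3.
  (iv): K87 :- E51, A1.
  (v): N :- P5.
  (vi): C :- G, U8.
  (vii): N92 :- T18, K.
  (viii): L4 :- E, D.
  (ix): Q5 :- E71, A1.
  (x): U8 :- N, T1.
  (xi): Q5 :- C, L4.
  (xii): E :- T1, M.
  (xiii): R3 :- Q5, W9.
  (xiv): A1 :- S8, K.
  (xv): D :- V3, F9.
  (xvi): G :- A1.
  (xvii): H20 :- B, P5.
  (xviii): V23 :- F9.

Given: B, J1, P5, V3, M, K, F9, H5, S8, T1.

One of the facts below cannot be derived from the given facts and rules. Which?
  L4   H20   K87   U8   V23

K87

Round 1 — (i), (iii), (v), (xii), (xiv), (xv), (xvii), (xviii), derive W9, E44, N, E, A1, D, H20, V23.
Round 2 — (viii), (x), (xvi), derive L4, U8, G.
Round 3 — (vi), derive C.
Round 4 — (xi), derive Q5.
Round 5 — (xiii), derive R3.
Round 6 — (ii), derive K35.
Derived: V23 (round 1), U8 (round 2), H20 (round 1), L4 (round 2). K87 never appears in any round.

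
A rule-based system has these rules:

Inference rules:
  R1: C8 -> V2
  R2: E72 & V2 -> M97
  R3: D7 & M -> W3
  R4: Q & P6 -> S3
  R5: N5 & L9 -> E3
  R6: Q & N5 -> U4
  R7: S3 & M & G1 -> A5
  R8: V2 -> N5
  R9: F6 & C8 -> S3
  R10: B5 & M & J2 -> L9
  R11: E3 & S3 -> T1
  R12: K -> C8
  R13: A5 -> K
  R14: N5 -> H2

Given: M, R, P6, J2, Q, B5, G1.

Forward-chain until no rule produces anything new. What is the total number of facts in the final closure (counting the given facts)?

18

Round 1 fires R4, R10, giving S3, L9.
Round 2 fires R7, giving A5.
Round 3 fires R13, giving K.
Round 4 fires R12, giving C8.
Round 5 fires R1, giving V2.
Round 6 fires R8, giving N5.
Round 7 fires R5, R6, R14, giving E3, U4, H2.
Round 8 fires R11, giving T1.
Closure: {A5, B5, C8, E3, G1, H2, J2, K, L9, M, N5, P6, Q, R, S3, T1, U4, V2} — 18 facts.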